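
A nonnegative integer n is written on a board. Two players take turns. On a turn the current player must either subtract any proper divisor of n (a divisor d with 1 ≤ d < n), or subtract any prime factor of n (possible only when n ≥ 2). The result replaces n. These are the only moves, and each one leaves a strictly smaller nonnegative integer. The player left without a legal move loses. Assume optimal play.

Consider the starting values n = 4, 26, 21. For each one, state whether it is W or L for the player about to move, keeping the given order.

4: L, 26: L, 21: W

Work bottom-up. With no move the player to move loses. Otherwise the position is W if at least one move leads to an L position for the opponent, and L if every move leads to a W.
n=0: no move → L
n=1: no move → L
n=2: can move to 0, which is L ⇒ W
n=3: can move to 0, which is L ⇒ W
n=4: moves to 2(W), 3(W); every one is W ⇒ L
n=5: can move to 0, which is L ⇒ W
n=6: can move to 4, which is L ⇒ W
n=7: can move to 0, which is L ⇒ W
n=8: can move to 4, which is L ⇒ W
n=9: moves to 6(W), 8(W); every one is W ⇒ L
n=10: can move to 9, which is L ⇒ W
n=11: can move to 0, which is L ⇒ W
n=12: can move to 9, which is L ⇒ W
n=13: can move to 0, which is L ⇒ W
n=14: moves to 7(W), 12(W), 13(W); every one is W ⇒ L
n=15: can move to 14, which is L ⇒ W
n=16: can move to 14, which is L ⇒ W
n=17: can move to 0, which is L ⇒ W
n=18: can move to 9, which is L ⇒ W
n=19: can move to 0, which is L ⇒ W
n=20: moves to 10(W), 15(W), 16(W), 18(W), 19(W); every one is W ⇒ L
n=21: can move to 14, which is L ⇒ W
n=22: can move to 20, which is L ⇒ W
n=23: can move to 0, which is L ⇒ W
n=24: can move to 20, which is L ⇒ W
n=25: can move to 20, which is L ⇒ W
n=26: moves to 13(W), 24(W), 25(W); every one is W ⇒ L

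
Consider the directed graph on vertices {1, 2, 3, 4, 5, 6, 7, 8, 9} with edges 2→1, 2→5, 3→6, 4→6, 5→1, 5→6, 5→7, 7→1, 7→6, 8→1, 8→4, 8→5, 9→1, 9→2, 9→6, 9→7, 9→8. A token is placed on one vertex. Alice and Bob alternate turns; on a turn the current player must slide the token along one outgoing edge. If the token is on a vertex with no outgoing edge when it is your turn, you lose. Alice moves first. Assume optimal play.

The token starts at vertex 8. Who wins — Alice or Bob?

Alice wins.

Classify positions by backward induction: terminal positions (no move available) are L. From any other position, the mover wins iff some move reaches an L.
Every edge goes from a vertex to one that appears earlier in the order 1, 6, 7, 5, 4, 8, 2, 3, 9, so processing vertices in that order labels each vertex after all of its successors.
1: no outgoing edge → L
6: no outgoing edge → L
7: can move to 6, which is L ⇒ W
5: can move to 6, which is L ⇒ W
4: can move to 6, which is L ⇒ W
8: can move to 1, which is L ⇒ W
2: can move to 1, which is L ⇒ W
3: can move to 6, which is L ⇒ W
9: can move to 6, which is L ⇒ W
The starting position 8 is W: Alice should move to 1, handing over an L position.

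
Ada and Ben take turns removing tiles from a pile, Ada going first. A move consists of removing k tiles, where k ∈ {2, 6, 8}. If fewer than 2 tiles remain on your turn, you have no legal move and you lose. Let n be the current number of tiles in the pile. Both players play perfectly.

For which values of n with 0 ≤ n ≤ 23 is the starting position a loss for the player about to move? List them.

Work bottom-up. With no move the player to move loses. Otherwise the position is W if at least one move leads to an L position for the opponent, and L if every move leads to a W.
n=0: no move → L
n=1: no move → L
n=2: →0(L), so W
n=3: →1(L), so W
n=4: →2(W) only, which is W, so L
n=5: →3(W) only, which is W, so L
n=6: →4(L), so W
n=7: →5(L), so W
n=8: →0(L), so W
n=9: →1(L), so W
n=10: →4(L), so W
n=11: →5(L), so W
n=12: →4(L), so W
n=13: →5(L), so W
n=14: →12(W), 8(W), 6(W) — all W, so L
n=15: →13(W), 9(W), 7(W) — all W, so L
n=16: →14(L), so W
n=17: →15(L), so W
n=18: →16(W), 12(W), 10(W) — all W, so L
n=19: →17(W), 13(W), 11(W) — all W, so L
n=20: →18(L), so W
n=21: →19(L), so W
n=22: →14(L), so W
n=23: →15(L), so W
Reading off the rows marked L gives the requested list; there are 8 such values of n.

0, 1, 4, 5, 14, 15, 18, 19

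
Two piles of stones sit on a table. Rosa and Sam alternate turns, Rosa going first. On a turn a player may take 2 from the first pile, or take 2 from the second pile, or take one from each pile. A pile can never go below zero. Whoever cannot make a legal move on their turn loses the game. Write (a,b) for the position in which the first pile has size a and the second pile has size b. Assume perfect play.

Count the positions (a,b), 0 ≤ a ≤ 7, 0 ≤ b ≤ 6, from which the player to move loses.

28

Positions with no move are L. A position that does have a move is losing for the player to move precisely when every available move leads to a winning position for the opponent. Fill in the labels:
Every move lowers a or b (never raises either), so fill the grid row by row in increasing a, and left to right within a row: each cell's successors are then already labelled.
      b=0  b=1  b=2  b=3  b=4  b=5  b=6
a=0:    L    L    W    W    L    L    W
a=1:    L    W    W    L    L    W    W
a=2:    W    W    L    L    W    W    L
a=3:    W    L    L    W    W    L    L
a=4:    L    L    W    W    L    L    W
a=5:    L    W    W    L    L    W    W
a=6:    W    W    L    L    W    W    L
a=7:    W    L    L    W    W    L    L
Cells with no legal move (terminal, hence L): (0,0), (0,1), (1,0).
The remaining L cells, each justified by listing all of its moves:
(0,4): L (sole option (0,2)(W) is W)
(0,5): L (sole option (0,3)(W) is W)
(1,3): L (options (1,1)(W), (0,2)(W) are all W)
(1,4): L (options (1,2)(W), (0,3)(W) are all W)
(2,2): L (options (0,2)(W), (2,0)(W), (1,1)(W) are all W)
(2,3): L (options (0,3)(W), (2,1)(W), (1,2)(W) are all W)
(2,6): L (options (0,6)(W), (2,4)(W), (1,5)(W) are all W)
(3,1): L (options (1,1)(W), (2,0)(W) are all W)
(3,2): L (options (1,2)(W), (3,0)(W), (2,1)(W) are all W)
(3,5): L (options (1,5)(W), (3,3)(W), (2,4)(W) are all W)
(3,6): L (options (1,6)(W), (3,4)(W), (2,5)(W) are all W)
(4,0): L (sole option (2,0)(W) is W)
(4,1): L (options (2,1)(W), (3,0)(W) are all W)
(4,4): L (options (2,4)(W), (4,2)(W), (3,3)(W) are all W)
(4,5): L (options (2,5)(W), (4,3)(W), (3,4)(W) are all W)
(5,0): L (sole option (3,0)(W) is W)
(5,3): L (options (3,3)(W), (5,1)(W), (4,2)(W) are all W)
(5,4): L (options (3,4)(W), (5,2)(W), (4,3)(W) are all W)
(6,2): L (options (4,2)(W), (6,0)(W), (5,1)(W) are all W)
(6,3): L (options (4,3)(W), (6,1)(W), (5,2)(W) are all W)
(6,6): L (options (4,6)(W), (6,4)(W), (5,5)(W) are all W)
(7,1): L (options (5,1)(W), (6,0)(W) are all W)
(7,2): L (options (5,2)(W), (7,0)(W), (6,1)(W) are all W)
(7,5): L (options (5,5)(W), (7,3)(W), (6,4)(W) are all W)
(7,6): L (options (5,6)(W), (7,4)(W), (6,5)(W) are all W)
Every other cell has at least one move into one of the L cells above, so it is W.
L cells per row: a=0: 4, a=1: 3, a=2: 3, a=3: 4, a=4: 4, a=5: 3, a=6: 3, a=7: 4; total 28.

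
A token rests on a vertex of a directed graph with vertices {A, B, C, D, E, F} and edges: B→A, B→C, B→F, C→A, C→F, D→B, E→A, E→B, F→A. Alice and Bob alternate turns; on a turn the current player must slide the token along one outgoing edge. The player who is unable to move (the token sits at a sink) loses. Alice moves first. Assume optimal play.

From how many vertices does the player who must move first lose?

Classify positions by backward induction: terminal positions (no move available) are L. From any other position, the mover wins iff some move reaches an L.
Every edge goes from a vertex to one that appears earlier in the order A, F, C, B, E, D, so processing vertices in that order labels each vertex after all of its successors.
A: no outgoing edge → L
F: reaches L-position A → W
C: reaches L-position A → W
B: reaches L-position A → W
E: reaches L-position A → W
D: only reaches B(W), which is W → L
The L vertices are A, D; that is 2 in all.

2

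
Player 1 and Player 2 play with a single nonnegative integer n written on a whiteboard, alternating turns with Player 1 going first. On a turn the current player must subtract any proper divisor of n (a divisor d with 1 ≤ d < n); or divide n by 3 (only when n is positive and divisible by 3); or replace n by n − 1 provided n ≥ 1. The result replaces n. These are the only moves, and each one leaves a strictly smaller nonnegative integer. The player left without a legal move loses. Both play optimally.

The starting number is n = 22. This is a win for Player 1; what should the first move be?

Move to 11.

Work bottom-up. With no move the player to move loses. Otherwise the position is W if at least one move leads to an L position for the opponent, and L if every move leads to a W.
n=0: no move → L
n=1: reaches L-position 0 → W
n=2: only reaches 1(W), which is W → L
n=3: reaches L-position 2 → W
n=4: reaches L-position 2 → W
n=5: only reaches 4(W), which is W → L
n=6: reaches L-position 2 → W
n=7: only reaches 6(W), which is W → L
n=8: reaches L-position 7 → W
n=9: only reaches 3(W), 6(W), 8(W), all W → L
n=10: reaches L-position 5 → W
n=11: only reaches 10(W), which is W → L
n=12: reaches L-position 9 → W
n=13: only reaches 12(W), which is W → L
n=14: reaches L-position 7 → W
n=15: reaches L-position 5 → W
n=16: only reaches 8(W), 12(W), 14(W), 15(W), all W → L
n=17: reaches L-position 16 → W
n=18: reaches L-position 9 → W
n=19: only reaches 18(W), which is W → L
n=20: reaches L-position 16 → W
n=21: reaches L-position 7 → W
n=22: reaches L-position 11 → W
From 22, the L positions reachable in one move are: 11.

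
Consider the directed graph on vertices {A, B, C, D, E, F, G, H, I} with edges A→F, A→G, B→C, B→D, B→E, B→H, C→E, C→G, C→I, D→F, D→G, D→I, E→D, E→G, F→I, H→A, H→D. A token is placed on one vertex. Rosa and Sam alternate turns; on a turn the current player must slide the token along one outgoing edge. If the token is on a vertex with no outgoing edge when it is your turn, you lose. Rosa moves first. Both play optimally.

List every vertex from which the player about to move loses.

Label each position W (a win for the player to move) or L (a loss). A position with no legal move is L; any other position is W exactly when some move reaches an L, and L when every move reaches a W.
Every edge goes from a vertex to one that appears earlier in the order G, I, F, D, E, C, A, H, B, so processing vertices in that order labels each vertex after all of its successors.
G: no outgoing edge → L
I: no outgoing edge → L
F: W (go to I, an L position)
D: W (go to I, an L position)
E: W (go to G, an L position)
C: W (go to I, an L position)
A: W (go to G, an L position)
H: L (options A(W), D(W) are all W)
B: W (go to H, an L position)
Reading off the rows marked L gives the requested list; there are 3 such vertices.

G, H, I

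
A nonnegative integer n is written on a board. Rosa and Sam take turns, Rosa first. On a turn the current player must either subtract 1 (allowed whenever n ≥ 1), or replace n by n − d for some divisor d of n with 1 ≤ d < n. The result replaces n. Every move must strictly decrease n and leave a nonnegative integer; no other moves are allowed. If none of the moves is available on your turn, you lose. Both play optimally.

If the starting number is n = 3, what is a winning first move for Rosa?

Label each position W (a win for the player to move) or L (a loss). A position with no legal move is L; any other position is W exactly when some move reaches an L, and L when every move reaches a W.
n=0: no move → L
n=1: reaches L-position 0 → W
n=2: only reaches 1(W), which is W → L
n=3: reaches L-position 2 → W
From 3, the L positions reachable in one move are: 2.

Move to 2.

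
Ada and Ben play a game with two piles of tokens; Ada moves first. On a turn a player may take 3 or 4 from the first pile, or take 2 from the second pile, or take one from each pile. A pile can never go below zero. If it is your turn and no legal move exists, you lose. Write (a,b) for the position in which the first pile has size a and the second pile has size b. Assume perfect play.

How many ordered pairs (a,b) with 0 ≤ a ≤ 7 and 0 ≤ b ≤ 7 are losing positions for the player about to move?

Positions with no move are L. A position that does have a move is losing for the player to move precisely when every available move leads to a winning position for the opponent. Fill in the labels:
Every move lowers a or b (never raises either), so fill the grid row by row in increasing a, and left to right within a row: each cell's successors are then already labelled.
      b=0  b=1  b=2  b=3  b=4  b=5  b=6  b=7
a=0:    L    L    W    W    L    L    W    W
a=1:    L    W    W    L    L    W    W    L
a=2:    L    W    W    L    W    W    L    L
a=3:    W    W    L    L    W    W    L    W
a=4:    W    W    L    W    W    W    L    W
a=5:    W    L    L    W    W    L    W    W
a=6:    W    L    W    W    L    L    W    W
a=7:    L    L    W    W    L    W    W    L
Cells with no legal move (terminal, hence L): (0,0), (0,1), (1,0), (2,0).
The remaining L cells, each justified by listing all of its moves:
(0,4): the only move is to (0,2)(W), a W ⇒ L
(0,5): the only move is to (0,3)(W), a W ⇒ L
(1,3): moves to (1,1)(W), (0,2)(W); every one is W ⇒ L
(1,4): moves to (1,2)(W), (0,3)(W); every one is W ⇒ L
(1,7): moves to (1,5)(W), (0,6)(W); every one is W ⇒ L
(2,3): moves to (2,1)(W), (1,2)(W); every one is W ⇒ L
(2,6): moves to (2,4)(W), (1,5)(W); every one is W ⇒ L
(2,7): moves to (2,5)(W), (1,6)(W); every one is W ⇒ L
(3,2): moves to (0,2)(W), (3,0)(W), (2,1)(W); every one is W ⇒ L
(3,3): moves to (0,3)(W), (3,1)(W), (2,2)(W); every one is W ⇒ L
(3,6): moves to (0,6)(W), (3,4)(W), (2,5)(W); every one is W ⇒ L
(4,2): moves to (1,2)(W), (0,2)(W), (4,0)(W), (3,1)(W); every one is W ⇒ L
(4,6): moves to (1,6)(W), (0,6)(W), (4,4)(W), (3,5)(W); every one is W ⇒ L
(5,1): moves to (2,1)(W), (1,1)(W), (4,0)(W); every one is W ⇒ L
(5,2): moves to (2,2)(W), (1,2)(W), (5,0)(W), (4,1)(W); every one is W ⇒ L
(5,5): moves to (2,5)(W), (1,5)(W), (5,3)(W), (4,4)(W); every one is W ⇒ L
(6,1): moves to (3,1)(W), (2,1)(W), (5,0)(W); every one is W ⇒ L
(6,4): moves to (3,4)(W), (2,4)(W), (6,2)(W), (5,3)(W); every one is W ⇒ L
(6,5): moves to (3,5)(W), (2,5)(W), (6,3)(W), (5,4)(W); every one is W ⇒ L
(7,0): moves to (4,0)(W), (3,0)(W); every one is W ⇒ L
(7,1): moves to (4,1)(W), (3,1)(W), (6,0)(W); every one is W ⇒ L
(7,4): moves to (4,4)(W), (3,4)(W), (7,2)(W), (6,3)(W); every one is W ⇒ L
(7,7): moves to (4,7)(W), (3,7)(W), (7,5)(W), (6,6)(W); every one is W ⇒ L
Every other cell has at least one move into one of the L cells above, so it is W.
L cells per row: a=0: 4, a=1: 4, a=2: 4, a=3: 3, a=4: 2, a=5: 3, a=6: 3, a=7: 4; total 27.

27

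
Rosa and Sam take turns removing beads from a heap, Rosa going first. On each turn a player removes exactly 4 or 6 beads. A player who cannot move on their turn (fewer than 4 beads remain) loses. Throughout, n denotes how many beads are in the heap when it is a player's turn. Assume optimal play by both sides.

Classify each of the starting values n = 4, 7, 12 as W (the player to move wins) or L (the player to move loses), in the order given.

Compute win/loss labels from the base case upward. A position with no move is L. Any other position is W if it can reach an L in one move, else L.
n=0: no move → L
n=1: no move → L
n=2: no move → L
n=3: no move → L
n=4: →0(L), so W
n=5: →1(L), so W
n=6: →2(L), so W
n=7: →3(L), so W
n=8: →2(L), so W
n=9: →3(L), so W
n=10: →6(W), 4(W) — all W, so L
n=11: →7(W), 5(W) — all W, so L
n=12: →8(W), 6(W) — all W, so L

4: W, 7: W, 12: L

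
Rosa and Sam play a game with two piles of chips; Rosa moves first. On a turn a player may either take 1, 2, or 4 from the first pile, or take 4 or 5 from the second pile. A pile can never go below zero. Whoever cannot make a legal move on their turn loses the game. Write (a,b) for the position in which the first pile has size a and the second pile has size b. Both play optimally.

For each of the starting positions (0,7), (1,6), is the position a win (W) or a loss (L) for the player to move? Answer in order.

(0,7): W, (1,6): L

Positions with no move are L. A position that does have a move is losing for the player to move precisely when every available move leads to a winning position for the opponent. Fill in the labels:
No move ever increases a pile, so every position that can arise here has a ≤ 1 and b ≤ 7; it is enough to label the cells with 0 ≤ a ≤ 1 and 0 ≤ b ≤ 7.
Every move lowers a or b (never raises either), so fill the grid row by row in increasing a, and left to right within a row: each cell's successors are then already labelled.
      b=0  b=1  b=2  b=3  b=4  b=5  b=6  b=7
a=0:    L    L    L    L    W    W    W    W
a=1:    W    W    W    W    L    L    L    L
Cells with no legal move (terminal, hence L): (0,0), (0,1), (0,2), (0,3).
The remaining L cells, each justified by listing all of its moves:
(1,4): only reaches (0,4)(W), (1,0)(W), all W → L
(1,5): only reaches (0,5)(W), (1,1)(W), (1,0)(W), all W → L
(1,6): only reaches (0,6)(W), (1,2)(W), (1,1)(W), all W → L
(1,7): only reaches (0,7)(W), (1,3)(W), (1,2)(W), all W → L
Every other cell has at least one move into one of the L cells above, so it is W.
(0,7): the move to (0,3) reaches an L cell, so W
(1,6): one of the L cells justified above, so L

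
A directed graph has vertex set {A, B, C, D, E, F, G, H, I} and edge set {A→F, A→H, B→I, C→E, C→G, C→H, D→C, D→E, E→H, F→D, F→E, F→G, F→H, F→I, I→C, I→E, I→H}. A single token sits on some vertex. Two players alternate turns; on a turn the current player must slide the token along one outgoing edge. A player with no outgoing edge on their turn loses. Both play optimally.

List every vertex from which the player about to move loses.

B, D, G, H

Build the W/L table. Terminal = L. A non-terminal position is W if it has a move to some L; otherwise it is L.
Every edge goes from a vertex to one that appears earlier in the order G, H, E, C, D, I, F, A, B, so processing vertices in that order labels each vertex after all of its successors.
G: no outgoing edge → L
H: no outgoing edge → L
E: can move to H, which is L ⇒ W
C: can move to H, which is L ⇒ W
D: moves to C(W), E(W); every one is W ⇒ L
I: can move to H, which is L ⇒ W
F: can move to D, which is L ⇒ W
A: can move to H, which is L ⇒ W
B: the only move is to I(W), a W ⇒ L
The losing starting vertices are exactly the entries labelled L in this table (4 of them).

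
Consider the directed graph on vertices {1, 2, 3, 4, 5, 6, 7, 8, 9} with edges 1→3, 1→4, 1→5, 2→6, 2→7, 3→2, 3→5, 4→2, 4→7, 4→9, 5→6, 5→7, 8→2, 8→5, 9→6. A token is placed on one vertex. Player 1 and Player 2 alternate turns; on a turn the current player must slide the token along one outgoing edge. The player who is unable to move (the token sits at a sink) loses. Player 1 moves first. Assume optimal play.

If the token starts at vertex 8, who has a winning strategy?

Player 2 wins.

Build the W/L table. Terminal = L. A non-terminal position is W if it has a move to some L; otherwise it is L.
Every edge goes from a vertex to one that appears earlier in the order 6, 7, 2, 5, 8, 9, 3, 4, 1, so processing vertices in that order labels each vertex after all of its successors.
6: no outgoing edge → L
7: no outgoing edge → L
2: W (go to 7, an L position)
5: W (go to 7, an L position)
8: L (options 5(W), 2(W) are all W)
9: W (go to 6, an L position)
3: L (options 5(W), 2(W) are all W)
4: W (go to 7, an L position)
1: W (go to 3, an L position)
The starting position 8 is L: whatever Player 1 does, the opponent receives a W position.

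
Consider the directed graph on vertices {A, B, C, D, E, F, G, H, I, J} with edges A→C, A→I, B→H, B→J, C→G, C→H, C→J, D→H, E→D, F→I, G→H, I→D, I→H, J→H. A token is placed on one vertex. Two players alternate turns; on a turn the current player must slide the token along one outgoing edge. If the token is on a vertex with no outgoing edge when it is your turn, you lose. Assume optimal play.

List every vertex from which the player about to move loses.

Classify positions by backward induction: terminal positions (no move available) are L. From any other position, the mover wins iff some move reaches an L.
Every edge goes from a vertex to one that appears earlier in the order H, G, D, J, C, I, F, E, B, A, so processing vertices in that order labels each vertex after all of its successors.
H: no outgoing edge → L
G: →H(L), so W
D: →H(L), so W
J: →H(L), so W
C: →H(L), so W
I: →H(L), so W
F: →I(W) only, which is W, so L
E: →D(W) only, which is W, so L
B: →H(L), so W
A: →I(W), C(W) — all W, so L
The losing starting vertices are exactly the entries labelled L in this table (4 of them).

A, E, F, H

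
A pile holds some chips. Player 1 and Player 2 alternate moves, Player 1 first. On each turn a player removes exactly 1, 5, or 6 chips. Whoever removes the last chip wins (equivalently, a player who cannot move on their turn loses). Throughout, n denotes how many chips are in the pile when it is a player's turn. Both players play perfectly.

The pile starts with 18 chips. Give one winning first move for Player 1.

Label each position W (a win for the player to move) or L (a loss). A position with no legal move is L; any other position is W exactly when some move reaches an L, and L when every move reaches a W.
n=0: no move → L
n=1: W (go to 0, an L position)
n=2: L (sole option 1(W) is W)
n=3: W (go to 2, an L position)
n=4: L (sole option 3(W) is W)
n=5: W (go to 4, an L position)
n=6: W (go to 0, an L position)
n=7: W (go to 2, an L position)
n=8: W (go to 2, an L position)
n=9: W (go to 4, an L position)
n=10: W (go to 4, an L position)
n=11: L (options 10(W), 6(W), 5(W) are all W)
n=12: W (go to 11, an L position)
n=13: L (options 12(W), 8(W), 7(W) are all W)
n=14: W (go to 13, an L position)
n=15: L (options 14(W), 10(W), 9(W) are all W)
n=16: W (go to 15, an L position)
n=17: W (go to 11, an L position)
n=18: W (go to 13, an L position)
From 18, the L positions reachable in one move are: 13.

Remove 5, leaving 13.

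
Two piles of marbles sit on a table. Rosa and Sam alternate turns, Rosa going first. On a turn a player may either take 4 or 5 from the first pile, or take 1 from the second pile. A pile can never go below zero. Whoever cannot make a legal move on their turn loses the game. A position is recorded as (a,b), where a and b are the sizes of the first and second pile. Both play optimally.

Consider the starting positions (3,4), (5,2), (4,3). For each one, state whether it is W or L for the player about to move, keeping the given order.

Label each position W (a win for the player to move) or L (a loss). A position with no legal move is L; any other position is W exactly when some move reaches an L, and L when every move reaches a W.
No move ever increases a pile, so every position that can arise here has a ≤ 5 and b ≤ 4; it is enough to label the cells with 0 ≤ a ≤ 5 and 0 ≤ b ≤ 4.
Every move lowers a or b (never raises either), so fill the grid row by row in increasing a, and left to right within a row: each cell's successors are then already labelled.
      b=0  b=1  b=2  b=3  b=4
a=0:    L    W    L    W    L
a=1:    L    W    L    W    L
a=2:    L    W    L    W    L
a=3:    L    W    L    W    L
a=4:    W    L    W    L    W
a=5:    W    L    W    L    W
Cells with no legal move (terminal, hence L): (0,0), (1,0), (2,0), (3,0).
The remaining L cells, each justified by listing all of its moves:
(0,2): →(0,1)(W) only, which is W, so L
(0,4): →(0,3)(W) only, which is W, so L
(1,2): →(1,1)(W) only, which is W, so L
(1,4): →(1,3)(W) only, which is W, so L
(2,2): →(2,1)(W) only, which is W, so L
(2,4): →(2,3)(W) only, which is W, so L
(3,2): →(3,1)(W) only, which is W, so L
(3,4): →(3,3)(W) only, which is W, so L
(4,1): →(0,1)(W), (4,0)(W) — all W, so L
(4,3): →(0,3)(W), (4,2)(W) — all W, so L
(5,1): →(1,1)(W), (0,1)(W), (5,0)(W) — all W, so L
(5,3): →(1,3)(W), (0,3)(W), (5,2)(W) — all W, so L
Every other cell has at least one move into one of the L cells above, so it is W.
(3,4): one of the L cells justified above, so L
(5,2): the move to (1,2) reaches an L cell, so W
(4,3): one of the L cells justified above, so L

(3,4): L, (5,2): W, (4,3): L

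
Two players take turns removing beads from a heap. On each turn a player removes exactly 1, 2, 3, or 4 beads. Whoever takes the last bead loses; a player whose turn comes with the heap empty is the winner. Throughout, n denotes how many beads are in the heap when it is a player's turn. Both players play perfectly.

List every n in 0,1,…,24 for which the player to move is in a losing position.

Use the standard recursion: the mover wins at a terminal position; elsewhere, the mover wins exactly when some move hands the opponent an L position.
n=0: no move; the opponent has just taken the last bead and therefore loses → W
n=1: →0(W) only, which is W, so L
n=2: →1(L), so W
n=3: →1(L), so W
n=4: →1(L), so W
n=5: →1(L), so W
n=6: →5(W), 4(W), 3(W), 2(W) — all W, so L
n=7: →6(L), so W
n=8: →6(L), so W
n=9: →6(L), so W
n=10: →6(L), so W
n=11: →10(W), 9(W), 8(W), 7(W) — all W, so L
n=12: →11(L), so W
n=13: →11(L), so W
n=14: →11(L), so W
n=15: →11(L), so W
n=16: →15(W), 14(W), 13(W), 12(W) — all W, so L
n=17: →16(L), so W
n=18: →16(L), so W
n=19: →16(L), so W
n=20: →16(L), so W
n=21: →20(W), 19(W), 18(W), 17(W) — all W, so L
n=22: →21(L), so W
n=23: →21(L), so W
n=24: →21(L), so W
Reading off the rows marked L gives the requested list; there are 5 such values of n.

1, 6, 11, 16, 21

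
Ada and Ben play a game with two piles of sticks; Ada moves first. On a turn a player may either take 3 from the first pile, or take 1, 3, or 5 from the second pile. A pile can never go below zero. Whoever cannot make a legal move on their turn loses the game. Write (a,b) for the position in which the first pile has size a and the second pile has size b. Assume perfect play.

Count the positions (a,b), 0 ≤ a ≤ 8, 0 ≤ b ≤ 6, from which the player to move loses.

33

Classify positions by backward induction: terminal positions (no move available) are L. From any other position, the mover wins iff some move reaches an L.
Every move lowers a or b (never raises either), so fill the grid row by row in increasing a, and left to right within a row: each cell's successors are then already labelled.
      b=0  b=1  b=2  b=3  b=4  b=5  b=6
a=0:    L    W    L    W    L    W    L
a=1:    L    W    L    W    L    W    L
a=2:    L    W    L    W    L    W    L
a=3:    W    L    W    L    W    L    W
a=4:    W    L    W    L    W    L    W
a=5:    W    L    W    L    W    L    W
a=6:    L    W    L    W    L    W    L
a=7:    L    W    L    W    L    W    L
a=8:    L    W    L    W    L    W    L
Cells with no legal move (terminal, hence L): (0,0), (1,0), (2,0).
The remaining L cells, each justified by listing all of its moves:
(0,2): L (sole option (0,1)(W) is W)
(0,4): L (options (0,3)(W), (0,1)(W) are all W)
(0,6): L (options (0,5)(W), (0,3)(W), (0,1)(W) are all W)
(1,2): L (sole option (1,1)(W) is W)
(1,4): L (options (1,3)(W), (1,1)(W) are all W)
(1,6): L (options (1,5)(W), (1,3)(W), (1,1)(W) are all W)
(2,2): L (sole option (2,1)(W) is W)
(2,4): L (options (2,3)(W), (2,1)(W) are all W)
(2,6): L (options (2,5)(W), (2,3)(W), (2,1)(W) are all W)
(3,1): L (options (0,1)(W), (3,0)(W) are all W)
(3,3): L (options (0,3)(W), (3,2)(W), (3,0)(W) are all W)
(3,5): L (options (0,5)(W), (3,4)(W), (3,2)(W), (3,0)(W) are all W)
(4,1): L (options (1,1)(W), (4,0)(W) are all W)
(4,3): L (options (1,3)(W), (4,2)(W), (4,0)(W) are all W)
(4,5): L (options (1,5)(W), (4,4)(W), (4,2)(W), (4,0)(W) are all W)
(5,1): L (options (2,1)(W), (5,0)(W) are all W)
(5,3): L (options (2,3)(W), (5,2)(W), (5,0)(W) are all W)
(5,5): L (options (2,5)(W), (5,4)(W), (5,2)(W), (5,0)(W) are all W)
(6,0): L (sole option (3,0)(W) is W)
(6,2): L (options (3,2)(W), (6,1)(W) are all W)
(6,4): L (options (3,4)(W), (6,3)(W), (6,1)(W) are all W)
(6,6): L (options (3,6)(W), (6,5)(W), (6,3)(W), (6,1)(W) are all W)
(7,0): L (sole option (4,0)(W) is W)
(7,2): L (options (4,2)(W), (7,1)(W) are all W)
(7,4): L (options (4,4)(W), (7,3)(W), (7,1)(W) are all W)
(7,6): L (options (4,6)(W), (7,5)(W), (7,3)(W), (7,1)(W) are all W)
(8,0): L (sole option (5,0)(W) is W)
(8,2): L (options (5,2)(W), (8,1)(W) are all W)
(8,4): L (options (5,4)(W), (8,3)(W), (8,1)(W) are all W)
(8,6): L (options (5,6)(W), (8,5)(W), (8,3)(W), (8,1)(W) are all W)
Every other cell has at least one move into one of the L cells above, so it is W.
L cells per row: a=0: 4, a=1: 4, a=2: 4, a=3: 3, a=4: 3, a=5: 3, a=6: 4, a=7: 4, a=8: 4; total 33.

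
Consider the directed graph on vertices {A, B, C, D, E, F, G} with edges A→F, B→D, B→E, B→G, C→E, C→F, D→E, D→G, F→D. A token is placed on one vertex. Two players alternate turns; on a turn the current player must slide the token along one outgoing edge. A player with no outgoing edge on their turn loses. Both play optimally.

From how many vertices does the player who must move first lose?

Use the standard recursion: the mover loses at a terminal position; elsewhere, the mover wins exactly when some move hands the opponent an L position.
Every edge goes from a vertex to one that appears earlier in the order E, G, D, B, F, C, A, so processing vertices in that order labels each vertex after all of its successors.
E: no outgoing edge → L
G: no outgoing edge → L
D: reaches L-position G → W
B: reaches L-position G → W
F: only reaches D(W), which is W → L
C: reaches L-position F → W
A: reaches L-position F → W
The L vertices are E, F, G; that is 3 in all.

3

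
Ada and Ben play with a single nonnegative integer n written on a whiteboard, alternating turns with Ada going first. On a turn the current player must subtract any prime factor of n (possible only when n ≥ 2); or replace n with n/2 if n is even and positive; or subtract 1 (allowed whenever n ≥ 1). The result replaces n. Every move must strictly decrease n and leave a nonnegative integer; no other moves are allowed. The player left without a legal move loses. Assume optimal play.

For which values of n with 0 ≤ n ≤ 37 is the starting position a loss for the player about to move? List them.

Use the standard recursion: the mover loses at a terminal position; elsewhere, the mover wins exactly when some move hands the opponent an L position.
n=0: no move → L
n=1: can move to 0, which is L ⇒ W
n=2: can move to 0, which is L ⇒ W
n=3: can move to 0, which is L ⇒ W
n=4: moves to 2(W), 3(W); every one is W ⇒ L
n=5: can move to 0, which is L ⇒ W
n=6: can move to 4, which is L ⇒ W
n=7: can move to 0, which is L ⇒ W
n=8: can move to 4, which is L ⇒ W
n=9: moves to 6(W), 8(W); every one is W ⇒ L
n=10: can move to 9, which is L ⇒ W
n=11: can move to 0, which is L ⇒ W
n=12: can move to 9, which is L ⇒ W
n=13: can move to 0, which is L ⇒ W
n=14: moves to 7(W), 12(W), 13(W); every one is W ⇒ L
n=15: can move to 14, which is L ⇒ W
n=16: can move to 14, which is L ⇒ W
n=17: can move to 0, which is L ⇒ W
n=18: can move to 9, which is L ⇒ W
n=19: can move to 0, which is L ⇒ W
n=20: moves to 10(W), 15(W), 18(W), 19(W); every one is W ⇒ L
n=21: can move to 14, which is L ⇒ W
n=22: can move to 20, which is L ⇒ W
n=23: can move to 0, which is L ⇒ W
n=24: moves to 12(W), 21(W), 22(W), 23(W); every one is W ⇒ L
n=25: can move to 20, which is L ⇒ W
n=26: can move to 24, which is L ⇒ W
n=27: can move to 24, which is L ⇒ W
n=28: can move to 14, which is L ⇒ W
n=29: can move to 0, which is L ⇒ W
n=30: moves to 15(W), 25(W), 27(W), 28(W), 29(W); every one is W ⇒ L
n=31: can move to 0, which is L ⇒ W
n=32: can move to 30, which is L ⇒ W
n=33: can move to 30, which is L ⇒ W
n=34: moves to 17(W), 32(W), 33(W); every one is W ⇒ L
n=35: can move to 30, which is L ⇒ W
n=36: can move to 34, which is L ⇒ W
n=37: can move to 0, which is L ⇒ W
Reading off the rows marked L gives the requested list; there are 8 such values of n.

0, 4, 9, 14, 20, 24, 30, 34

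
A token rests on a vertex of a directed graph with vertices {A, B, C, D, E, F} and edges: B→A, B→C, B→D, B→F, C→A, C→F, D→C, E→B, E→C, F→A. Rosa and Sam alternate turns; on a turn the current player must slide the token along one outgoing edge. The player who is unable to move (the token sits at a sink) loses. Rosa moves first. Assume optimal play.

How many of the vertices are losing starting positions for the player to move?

3

Label each position W (a win for the player to move) or L (a loss). A position with no legal move is L; any other position is W exactly when some move reaches an L, and L when every move reaches a W.
Every edge goes from a vertex to one that appears earlier in the order A, F, C, D, B, E, so processing vertices in that order labels each vertex after all of its successors.
A: no outgoing edge → L
F: W (go to A, an L position)
C: W (go to A, an L position)
D: L (sole option C(W) is W)
B: W (go to D, an L position)
E: L (options B(W), C(W) are all W)
The L vertices are A, D, E; that is 3 in all.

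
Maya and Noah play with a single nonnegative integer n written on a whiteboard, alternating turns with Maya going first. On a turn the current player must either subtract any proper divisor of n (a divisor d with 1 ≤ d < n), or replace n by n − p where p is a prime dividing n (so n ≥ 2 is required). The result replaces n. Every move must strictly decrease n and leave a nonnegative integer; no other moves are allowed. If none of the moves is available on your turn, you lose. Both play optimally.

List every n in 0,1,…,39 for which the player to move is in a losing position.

0, 1, 4, 9, 14, 20, 26, 32, 35, 38

Classify positions by backward induction: terminal positions (no move available) are L. From any other position, the mover wins iff some move reaches an L.
n=0: no move → L
n=1: no move → L
n=2: can move to 0, which is L ⇒ W
n=3: can move to 0, which is L ⇒ W
n=4: moves to 2(W), 3(W); every one is W ⇒ L
n=5: can move to 0, which is L ⇒ W
n=6: can move to 4, which is L ⇒ W
n=7: can move to 0, which is L ⇒ W
n=8: can move to 4, which is L ⇒ W
n=9: moves to 6(W), 8(W); every one is W ⇒ L
n=10: can move to 9, which is L ⇒ W
n=11: can move to 0, which is L ⇒ W
n=12: can move to 9, which is L ⇒ W
n=13: can move to 0, which is L ⇒ W
n=14: moves to 7(W), 12(W), 13(W); every one is W ⇒ L
n=15: can move to 14, which is L ⇒ W
n=16: can move to 14, which is L ⇒ W
n=17: can move to 0, which is L ⇒ W
n=18: can move to 9, which is L ⇒ W
n=19: can move to 0, which is L ⇒ W
n=20: moves to 10(W), 15(W), 16(W), 18(W), 19(W); every one is W ⇒ L
n=21: can move to 14, which is L ⇒ W
n=22: can move to 20, which is L ⇒ W
n=23: can move to 0, which is L ⇒ W
n=24: can move to 20, which is L ⇒ W
n=25: can move to 20, which is L ⇒ W
n=26: moves to 13(W), 24(W), 25(W); every one is W ⇒ L
n=27: can move to 26, which is L ⇒ W
n=28: can move to 14, which is L ⇒ W
n=29: can move to 0, which is L ⇒ W
n=30: can move to 20, which is L ⇒ W
n=31: can move to 0, which is L ⇒ W
n=32: moves to 16(W), 24(W), 28(W), 30(W), 31(W); every one is W ⇒ L
n=33: can move to 32, which is L ⇒ W
n=34: can move to 32, which is L ⇒ W
n=35: moves to 28(W), 30(W), 34(W); every one is W ⇒ L
n=36: can move to 32, which is L ⇒ W
n=37: can move to 0, which is L ⇒ W
n=38: moves to 19(W), 36(W), 37(W); every one is W ⇒ L
n=39: can move to 26, which is L ⇒ W
Reading off the rows marked L gives the requested list; there are 10 such values of n.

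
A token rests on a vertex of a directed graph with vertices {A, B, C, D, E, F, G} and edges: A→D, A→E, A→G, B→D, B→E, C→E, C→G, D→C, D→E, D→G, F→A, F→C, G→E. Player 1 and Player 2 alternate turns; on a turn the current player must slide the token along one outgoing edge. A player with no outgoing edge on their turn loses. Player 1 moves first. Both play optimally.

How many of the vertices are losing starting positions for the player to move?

2

Classify positions by backward induction: terminal positions (no move available) are L. From any other position, the mover wins iff some move reaches an L.
Every edge goes from a vertex to one that appears earlier in the order E, G, C, D, B, A, F, so processing vertices in that order labels each vertex after all of its successors.
E: no outgoing edge → L
G: reaches L-position E → W
C: reaches L-position E → W
D: reaches L-position E → W
B: reaches L-position E → W
A: reaches L-position E → W
F: only reaches A(W), C(W), all W → L
The L vertices are E, F; that is 2 in all.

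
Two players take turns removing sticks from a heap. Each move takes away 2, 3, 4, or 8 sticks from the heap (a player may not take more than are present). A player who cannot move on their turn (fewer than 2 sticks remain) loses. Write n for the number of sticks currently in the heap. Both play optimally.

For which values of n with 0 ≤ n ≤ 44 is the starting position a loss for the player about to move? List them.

Compute win/loss labels from the base case upward. A position with no move is L. Any other position is W if it can reach an L in one move, else L.
n=0: no move → L
n=1: no move → L
n=2: W (go to 0, an L position)
n=3: W (go to 1, an L position)
n=4: W (go to 1, an L position)
n=5: W (go to 1, an L position)
n=6: L (options 4(W), 3(W), 2(W) are all W)
n=7: L (options 5(W), 4(W), 3(W) are all W)
n=8: W (go to 6, an L position)
n=9: W (go to 7, an L position)
n=10: W (go to 7, an L position)
n=11: W (go to 7, an L position)
n=12: L (options 10(W), 9(W), 8(W), 4(W) are all W)
n=13: L (options 11(W), 10(W), 9(W), 5(W) are all W)
n=14: W (go to 12, an L position)
n=15: W (go to 13, an L position)
n=16: W (go to 13, an L position)
n=17: W (go to 13, an L position)
n=18: L (options 16(W), 15(W), 14(W), 10(W) are all W)
n=19: L (options 17(W), 16(W), 15(W), 11(W) are all W)
n=20: W (go to 18, an L position)
n=21: W (go to 19, an L position)
n=22: W (go to 19, an L position)
n=23: W (go to 19, an L position)
n=24: L (options 22(W), 21(W), 20(W), 16(W) are all W)
n=25: L (options 23(W), 22(W), 21(W), 17(W) are all W)
n=26: W (go to 24, an L position)
n=27: W (go to 25, an L position)
n=28: W (go to 25, an L position)
n=29: W (go to 25, an L position)
n=30: L (options 28(W), 27(W), 26(W), 22(W) are all W)
n=31: L (options 29(W), 28(W), 27(W), 23(W) are all W)
n=32: W (go to 30, an L position)
n=33: W (go to 31, an L position)
n=34: W (go to 31, an L position)
n=35: W (go to 31, an L position)
n=36: L (options 34(W), 33(W), 32(W), 28(W) are all W)
n=37: L (options 35(W), 34(W), 33(W), 29(W) are all W)
n=38: W (go to 36, an L position)
n=39: W (go to 37, an L position)
n=40: W (go to 37, an L position)
n=41: W (go to 37, an L position)
n=42: L (options 40(W), 39(W), 38(W), 34(W) are all W)
n=43: L (options 41(W), 40(W), 39(W), 35(W) are all W)
n=44: W (go to 42, an L position)
The losing starting values of n are exactly the entries labelled L in this table (16 of them).

0, 1, 6, 7, 12, 13, 18, 19, 24, 25, 30, 31, 36, 37, 42, 43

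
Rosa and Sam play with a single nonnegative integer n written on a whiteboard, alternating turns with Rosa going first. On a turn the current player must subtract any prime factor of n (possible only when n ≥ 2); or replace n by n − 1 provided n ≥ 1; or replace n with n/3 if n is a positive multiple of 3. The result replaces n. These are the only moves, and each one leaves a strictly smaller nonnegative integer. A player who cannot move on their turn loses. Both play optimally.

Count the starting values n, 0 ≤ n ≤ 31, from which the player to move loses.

8

Build the W/L table. Terminal = L. A non-terminal position is W if it has a move to some L; otherwise it is L.
n=0: no move → L
n=1: W (go to 0, an L position)
n=2: W (go to 0, an L position)
n=3: W (go to 0, an L position)
n=4: L (options 2(W), 3(W) are all W)
n=5: W (go to 0, an L position)
n=6: W (go to 4, an L position)
n=7: W (go to 0, an L position)
n=8: L (options 6(W), 7(W) are all W)
n=9: W (go to 8, an L position)
n=10: W (go to 8, an L position)
n=11: W (go to 0, an L position)
n=12: W (go to 4, an L position)
n=13: W (go to 0, an L position)
n=14: L (options 7(W), 12(W), 13(W) are all W)
n=15: W (go to 14, an L position)
n=16: W (go to 14, an L position)
n=17: W (go to 0, an L position)
n=18: L (options 6(W), 15(W), 16(W), 17(W) are all W)
n=19: W (go to 0, an L position)
n=20: W (go to 18, an L position)
n=21: W (go to 14, an L position)
n=22: L (options 11(W), 20(W), 21(W) are all W)
n=23: W (go to 0, an L position)
n=24: W (go to 8, an L position)
n=25: L (options 20(W), 24(W) are all W)
n=26: W (go to 25, an L position)
n=27: L (options 9(W), 24(W), 26(W) are all W)
n=28: W (go to 27, an L position)
n=29: W (go to 0, an L position)
n=30: W (go to 25, an L position)
n=31: W (go to 0, an L position)
L entries with 0 ≤ n ≤ 31: n = 0, 4, 8, 14, 18, 22, 25, 27; that makes 8.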